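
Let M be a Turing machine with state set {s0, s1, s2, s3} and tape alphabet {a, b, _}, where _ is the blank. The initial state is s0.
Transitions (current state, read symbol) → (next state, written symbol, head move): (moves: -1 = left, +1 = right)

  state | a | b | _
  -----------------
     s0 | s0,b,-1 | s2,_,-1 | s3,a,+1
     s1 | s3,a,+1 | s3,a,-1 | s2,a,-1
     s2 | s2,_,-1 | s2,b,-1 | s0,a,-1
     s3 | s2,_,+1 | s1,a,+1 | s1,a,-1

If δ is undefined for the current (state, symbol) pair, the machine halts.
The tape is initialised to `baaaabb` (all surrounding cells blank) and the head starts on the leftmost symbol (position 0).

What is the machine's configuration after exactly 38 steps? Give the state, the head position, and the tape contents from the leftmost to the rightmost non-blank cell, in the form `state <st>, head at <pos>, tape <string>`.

s0 | ______[b]aaaabb   read b → write _, move -1, go to s2
s2 | _____[_]_aaaabb   read _ → write a, move -1, go to s0
s0 | ____[_]a_aaaabb   read _ → write a, move +1, go to s3
s3 | ____a[a]_aaaabb   read a → write _, move +1, go to s2
s2 | ____a_[_]aaaabb   read _ → write a, move -1, go to s0
s0 | ____a[_]aaaaabb   read _ → write a, move +1, go to s3
s3 | ____aa[a]aaaabb   read a → write _, move +1, go to s2
s2 | ____aa_[a]aaabb   read a → write _, move -1, go to s2
s2 | ____aa[_]_aaabb   read _ → write a, move -1, go to s0
s0 | ____a[a]a_aaabb   read a → write b, move -1, go to s0
s0 | ____[a]ba_aaabb   read a → write b, move -1, go to s0
s0 | ___[_]bba_aaabb   read _ → write a, move +1, go to s3
s3 | ___a[b]ba_aaabb   read b → write a, move +1, go to s1
s1 | ___aa[b]a_aaabb   read b → write a, move -1, go to s3
s3 | ___a[a]aa_aaabb   read a → write _, move +1, go to s2
s2 | ___a_[a]a_aaabb   read a → write _, move -1, go to s2
s2 | ___a[_]_a_aaabb   read _ → write a, move -1, go to s0
s0 | ___[a]a_a_aaabb   read a → write b, move -1, go to s0
s0 | __[_]ba_a_aaabb   read _ → write a, move +1, go to s3
s3 | __a[b]a_a_aaabb   read b → write a, move +1, go to s1
s1 | __aa[a]_a_aaabb   read a → write a, move +1, go to s3
s3 | __aaa[_]a_aaabb   read _ → write a, move -1, go to s1
s1 | __aa[a]aa_aaabb   read a → write a, move +1, go to s3
s3 | __aaa[a]a_aaabb   read a → write _, move +1, go to s2
s2 | __aaa_[a]_aaabb   read a → write _, move -1, go to s2
s2 | __aaa[_]__aaabb   read _ → write a, move -1, go to s0
s0 | __aa[a]a__aaabb   read a → write b, move -1, go to s0
s0 | __a[a]ba__aaabb   read a → write b, move -1, go to s0
s0 | __[a]bba__aaabb   read a → write b, move -1, go to s0
s0 | _[_]bbba__aaabb   read _ → write a, move +1, go to s3
s3 | _a[b]bba__aaabb   read b → write a, move +1, go to s1
s1 | _aa[b]ba__aaabb   read b → write a, move -1, go to s3
s3 | _a[a]aba__aaabb   read a → write _, move +1, go to s2
s2 | _a_[a]ba__aaabb   read a → write _, move -1, go to s2
s2 | _a[_]_ba__aaabb   read _ → write a, move -1, go to s0
s0 | _[a]a_ba__aaabb   read a → write b, move -1, go to s0
s0 | [_]ba_ba__aaabb   read _ → write a, move +1, go to s3
s3 | a[b]a_ba__aaabb   read b → write a, move +1, go to s1
s1 | aa[a]_ba__aaabb
After 38 steps: state s1, head at -4, tape aaa_ba__aaabb.

state s1, head at -4, tape aaa_ba__aaabb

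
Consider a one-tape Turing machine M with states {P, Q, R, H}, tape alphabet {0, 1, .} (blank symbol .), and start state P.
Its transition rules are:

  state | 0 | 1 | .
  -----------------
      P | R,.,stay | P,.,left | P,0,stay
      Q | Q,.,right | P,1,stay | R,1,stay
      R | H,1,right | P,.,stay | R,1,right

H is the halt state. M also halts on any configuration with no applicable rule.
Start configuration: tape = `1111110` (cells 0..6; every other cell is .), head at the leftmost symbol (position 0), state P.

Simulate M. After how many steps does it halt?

26

P | .[1]111110.   read 1 → write ., move left, go to P
P | [.].111110.   read . → write 0, move stay, go to P
P | [0].111110.   read 0 → write ., move stay, go to R
R | [.].111110.   read . → write 1, move right, go to R
R | 1[.]111110.   read . → write 1, move right, go to R
R | 11[1]11110.   read 1 → write ., move stay, go to P
P | 11[.]11110.   read . → write 0, move stay, go to P
P | 11[0]11110.   read 0 → write ., move stay, go to R
R | 11[.]11110.   read . → write 1, move right, go to R
R | 111[1]1110.   read 1 → write ., move stay, go to P
P | 111[.]1110.   read . → write 0, move stay, go to P
P | 111[0]1110.   read 0 → write ., move stay, go to R
R | 111[.]1110.   read . → write 1, move right, go to R
R | 1111[1]110.   read 1 → write ., move stay, go to P
P | 1111[.]110.   read . → write 0, move stay, go to P
P | 1111[0]110.   read 0 → write ., move stay, go to R
R | 1111[.]110.   read . → write 1, move right, go to R
R | 11111[1]10.   read 1 → write ., move stay, go to P
P | 11111[.]10.   read . → write 0, move stay, go to P
P | 11111[0]10.   read 0 → write ., move stay, go to R
R | 11111[.]10.   read . → write 1, move right, go to R
R | 111111[1]0.   read 1 → write ., move stay, go to P
P | 111111[.]0.   read . → write 0, move stay, go to P
P | 111111[0]0.   read 0 → write ., move stay, go to R
R | 111111[.]0.   read . → write 1, move right, go to R
R | 1111111[0].   read 0 → write 1, move right, go to H
H | 11111111[.]
M halts after 26 transitions.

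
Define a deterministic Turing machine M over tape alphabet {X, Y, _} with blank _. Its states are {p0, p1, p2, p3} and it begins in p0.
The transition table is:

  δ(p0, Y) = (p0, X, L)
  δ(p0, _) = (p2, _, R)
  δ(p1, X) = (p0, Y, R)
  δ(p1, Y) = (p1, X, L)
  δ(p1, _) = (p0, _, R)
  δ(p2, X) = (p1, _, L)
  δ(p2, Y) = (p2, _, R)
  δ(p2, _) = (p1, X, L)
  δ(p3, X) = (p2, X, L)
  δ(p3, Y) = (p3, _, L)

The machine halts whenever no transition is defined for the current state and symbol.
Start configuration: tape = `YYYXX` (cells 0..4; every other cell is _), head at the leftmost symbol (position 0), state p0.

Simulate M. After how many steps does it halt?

15

p0 | _[Y]YYXX_   read Y → write X, move L, go to p0
p0 | [_]XYYXX_   read _ → write _, move R, go to p2
p2 | _[X]YYXX_   read X → write _, move L, go to p1
p1 | [_]_YYXX_   read _ → write _, move R, go to p0
p0 | _[_]YYXX_   read _ → write _, move R, go to p2
p2 | __[Y]YXX_   read Y → write _, move R, go to p2
p2 | ___[Y]XX_   read Y → write _, move R, go to p2
p2 | ____[X]X_   read X → write _, move L, go to p1
p1 | ___[_]_X_   read _ → write _, move R, go to p0
p0 | ____[_]X_   read _ → write _, move R, go to p2
p2 | _____[X]_   read X → write _, move L, go to p1
p1 | ____[_]__   read _ → write _, move R, go to p0
p0 | _____[_]_   read _ → write _, move R, go to p2
p2 | ______[_]   read _ → write X, move L, go to p1
p1 | _____[_]X   read _ → write _, move R, go to p0
p0 | ______[X]
M halts after 15 transitions.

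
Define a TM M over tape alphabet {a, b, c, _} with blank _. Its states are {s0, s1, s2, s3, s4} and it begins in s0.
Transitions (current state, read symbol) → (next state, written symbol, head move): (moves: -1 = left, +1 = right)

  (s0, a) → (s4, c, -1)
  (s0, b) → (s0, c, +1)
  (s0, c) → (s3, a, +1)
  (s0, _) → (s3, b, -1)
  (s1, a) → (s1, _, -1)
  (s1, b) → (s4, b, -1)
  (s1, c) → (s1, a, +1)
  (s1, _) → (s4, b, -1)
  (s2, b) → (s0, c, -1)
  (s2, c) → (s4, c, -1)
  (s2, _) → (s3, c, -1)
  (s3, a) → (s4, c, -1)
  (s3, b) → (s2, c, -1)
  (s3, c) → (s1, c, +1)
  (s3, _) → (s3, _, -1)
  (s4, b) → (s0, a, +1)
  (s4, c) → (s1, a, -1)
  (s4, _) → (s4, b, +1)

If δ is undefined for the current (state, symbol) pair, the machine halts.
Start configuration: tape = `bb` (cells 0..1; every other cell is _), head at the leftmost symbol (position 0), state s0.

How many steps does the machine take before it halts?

17

s0 | __[b]b_   read b → write c, move +1, go to s0
s0 | __c[b]_   read b → write c, move +1, go to s0
s0 | __cc[_]   read _ → write b, move -1, go to s3
s3 | __c[c]b   read c → write c, move +1, go to s1
s1 | __cc[b]   read b → write b, move -1, go to s4
s4 | __c[c]b   read c → write a, move -1, go to s1
s1 | __[c]ab   read c → write a, move +1, go to s1
s1 | __a[a]b   read a → write _, move -1, go to s1
s1 | __[a]_b   read a → write _, move -1, go to s1
s1 | _[_]__b   read _ → write b, move -1, go to s4
s4 | [_]b__b   read _ → write b, move +1, go to s4
s4 | b[b]__b   read b → write a, move +1, go to s0
s0 | ba[_]_b   read _ → write b, move -1, go to s3
s3 | b[a]b_b   read a → write c, move -1, go to s4
s4 | [b]cb_b   read b → write a, move +1, go to s0
s0 | a[c]b_b   read c → write a, move +1, go to s3
s3 | aa[b]_b   read b → write c, move -1, go to s2
s2 | a[a]c_b
M halts after 17 transitions.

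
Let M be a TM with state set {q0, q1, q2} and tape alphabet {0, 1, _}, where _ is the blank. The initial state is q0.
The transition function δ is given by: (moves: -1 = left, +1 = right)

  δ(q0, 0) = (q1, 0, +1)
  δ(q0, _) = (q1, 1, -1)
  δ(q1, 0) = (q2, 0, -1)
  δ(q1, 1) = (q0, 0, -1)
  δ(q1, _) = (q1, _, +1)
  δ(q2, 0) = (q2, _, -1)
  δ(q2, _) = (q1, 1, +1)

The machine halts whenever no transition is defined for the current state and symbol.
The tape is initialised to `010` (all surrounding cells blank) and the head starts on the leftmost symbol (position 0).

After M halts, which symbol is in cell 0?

state=q0 head=0 tape=_[0]10   (q0,0)→(q1,0,+1)
state=q1 head=1 tape=_0[1]0   (q1,1)→(q0,0,-1)
state=q0 head=0 tape=_[0]00   (q0,0)→(q1,0,+1)
state=q1 head=1 tape=_0[0]0   (q1,0)→(q2,0,-1)
state=q2 head=0 tape=_[0]00   (q2,0)→(q2,_,-1)
state=q2 head=-1 tape=[_]_00   (q2,_)→(q1,1,+1)
state=q1 head=0 tape=1[_]00   (q1,_)→(q1,_,+1)
state=q1 head=1 tape=1_[0]0   (q1,0)→(q2,0,-1)
state=q2 head=0 tape=1[_]00   (q2,_)→(q1,1,+1)
state=q1 head=1 tape=11[0]0   (q1,0)→(q2,0,-1)
state=q2 head=0 tape=1[1]00
Cell 0 holds 1 when M halts.

1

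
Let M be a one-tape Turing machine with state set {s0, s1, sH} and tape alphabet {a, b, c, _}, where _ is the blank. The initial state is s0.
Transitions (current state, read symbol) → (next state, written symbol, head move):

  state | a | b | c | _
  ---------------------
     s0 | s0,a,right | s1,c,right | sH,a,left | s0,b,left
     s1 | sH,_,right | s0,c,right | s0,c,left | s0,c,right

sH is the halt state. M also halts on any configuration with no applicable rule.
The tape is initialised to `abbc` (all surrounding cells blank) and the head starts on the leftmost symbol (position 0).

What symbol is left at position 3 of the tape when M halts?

a

s0 | [a]bbc   read a → write a, move right, go to s0
s0 | a[b]bc   read b → write c, move right, go to s1
s1 | ac[b]c   read b → write c, move right, go to s0
s0 | acc[c]   read c → write a, move left, go to sH
sH | ac[c]a
Cell 3 holds a when M halts.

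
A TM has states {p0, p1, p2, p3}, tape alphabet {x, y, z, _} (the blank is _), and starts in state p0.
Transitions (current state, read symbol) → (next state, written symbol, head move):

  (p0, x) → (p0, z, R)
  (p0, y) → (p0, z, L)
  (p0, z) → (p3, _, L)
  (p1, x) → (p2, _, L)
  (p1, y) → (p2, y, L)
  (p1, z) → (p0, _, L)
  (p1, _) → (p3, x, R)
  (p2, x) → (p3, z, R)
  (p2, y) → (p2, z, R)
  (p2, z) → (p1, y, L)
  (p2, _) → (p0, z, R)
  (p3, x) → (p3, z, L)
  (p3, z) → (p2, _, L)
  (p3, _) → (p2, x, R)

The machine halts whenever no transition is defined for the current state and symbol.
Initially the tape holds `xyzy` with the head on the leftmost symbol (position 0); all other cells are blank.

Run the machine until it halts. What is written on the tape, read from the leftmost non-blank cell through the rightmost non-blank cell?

xy_z_z

state=p0 head=0 tape=__[x]yzy   (p0,x)→(p0,z,R)
state=p0 head=1 tape=__z[y]zy   (p0,y)→(p0,z,L)
state=p0 head=0 tape=__[z]zzy   (p0,z)→(p3,_,L)
state=p3 head=-1 tape=_[_]_zzy   (p3,_)→(p2,x,R)
state=p2 head=0 tape=_x[_]zzy   (p2,_)→(p0,z,R)
state=p0 head=1 tape=_xz[z]zy   (p0,z)→(p3,_,L)
state=p3 head=0 tape=_x[z]_zy   (p3,z)→(p2,_,L)
state=p2 head=-1 tape=_[x]__zy   (p2,x)→(p3,z,R)
state=p3 head=0 tape=_z[_]_zy   (p3,_)→(p2,x,R)
state=p2 head=1 tape=_zx[_]zy   (p2,_)→(p0,z,R)
state=p0 head=2 tape=_zxz[z]y   (p0,z)→(p3,_,L)
state=p3 head=1 tape=_zx[z]_y   (p3,z)→(p2,_,L)
state=p2 head=0 tape=_z[x]__y   (p2,x)→(p3,z,R)
state=p3 head=1 tape=_zz[_]_y   (p3,_)→(p2,x,R)
state=p2 head=2 tape=_zzx[_]y   (p2,_)→(p0,z,R)
state=p0 head=3 tape=_zzxz[y]   (p0,y)→(p0,z,L)
state=p0 head=2 tape=_zzx[z]z   (p0,z)→(p3,_,L)
state=p3 head=1 tape=_zz[x]_z   (p3,x)→(p3,z,L)
state=p3 head=0 tape=_z[z]z_z   (p3,z)→(p2,_,L)
state=p2 head=-1 tape=_[z]_z_z   (p2,z)→(p1,y,L)
state=p1 head=-2 tape=[_]y_z_z   (p1,_)→(p3,x,R)
state=p3 head=-1 tape=x[y]_z_z
The non-blank tape span at halt is xy_z_z.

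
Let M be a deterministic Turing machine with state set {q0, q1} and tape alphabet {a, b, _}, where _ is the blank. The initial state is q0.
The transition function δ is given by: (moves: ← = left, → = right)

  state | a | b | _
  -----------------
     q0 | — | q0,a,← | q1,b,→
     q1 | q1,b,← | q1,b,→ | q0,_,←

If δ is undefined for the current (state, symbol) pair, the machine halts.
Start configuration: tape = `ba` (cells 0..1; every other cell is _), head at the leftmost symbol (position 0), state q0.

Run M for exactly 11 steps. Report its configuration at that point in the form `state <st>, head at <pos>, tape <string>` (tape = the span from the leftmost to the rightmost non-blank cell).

q0 | _[b]a_   read b → write a, move ←, go to q0
q0 | [_]aa_   read _ → write b, move →, go to q1
q1 | b[a]a_   read a → write b, move ←, go to q1
q1 | [b]ba_   read b → write b, move →, go to q1
q1 | b[b]a_   read b → write b, move →, go to q1
q1 | bb[a]_   read a → write b, move ←, go to q1
q1 | b[b]b_   read b → write b, move →, go to q1
q1 | bb[b]_   read b → write b, move →, go to q1
q1 | bbb[_]   read _ → write _, move ←, go to q0
q0 | bb[b]_   read b → write a, move ←, go to q0
q0 | b[b]a_   read b → write a, move ←, go to q0
q0 | [b]aa_
After 11 steps: state q0, head at -1, tape baa.

state q0, head at -1, tape baa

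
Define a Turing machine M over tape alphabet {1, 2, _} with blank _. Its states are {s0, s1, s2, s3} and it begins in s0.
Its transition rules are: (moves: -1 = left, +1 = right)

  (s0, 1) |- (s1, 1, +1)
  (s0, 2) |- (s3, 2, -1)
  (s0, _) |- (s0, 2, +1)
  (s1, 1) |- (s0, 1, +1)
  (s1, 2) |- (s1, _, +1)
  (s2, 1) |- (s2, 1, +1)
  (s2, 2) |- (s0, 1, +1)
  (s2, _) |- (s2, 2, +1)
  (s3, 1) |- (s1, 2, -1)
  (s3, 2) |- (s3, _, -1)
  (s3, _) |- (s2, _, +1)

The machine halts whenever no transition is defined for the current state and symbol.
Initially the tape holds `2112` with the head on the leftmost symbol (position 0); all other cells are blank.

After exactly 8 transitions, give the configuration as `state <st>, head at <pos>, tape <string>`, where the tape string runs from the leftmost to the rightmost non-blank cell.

state=s0 head=0 tape=_[2]112   (s0,2)→(s3,2,-1)
state=s3 head=-1 tape=[_]2112   (s3,_)→(s2,_,+1)
state=s2 head=0 tape=_[2]112   (s2,2)→(s0,1,+1)
state=s0 head=1 tape=_1[1]12   (s0,1)→(s1,1,+1)
state=s1 head=2 tape=_11[1]2   (s1,1)→(s0,1,+1)
state=s0 head=3 tape=_111[2]   (s0,2)→(s3,2,-1)
state=s3 head=2 tape=_11[1]2   (s3,1)→(s1,2,-1)
state=s1 head=1 tape=_1[1]22   (s1,1)→(s0,1,+1)
state=s0 head=2 tape=_11[2]2
After 8 steps: state s0, head at 2, tape 1122.

state s0, head at 2, tape 1122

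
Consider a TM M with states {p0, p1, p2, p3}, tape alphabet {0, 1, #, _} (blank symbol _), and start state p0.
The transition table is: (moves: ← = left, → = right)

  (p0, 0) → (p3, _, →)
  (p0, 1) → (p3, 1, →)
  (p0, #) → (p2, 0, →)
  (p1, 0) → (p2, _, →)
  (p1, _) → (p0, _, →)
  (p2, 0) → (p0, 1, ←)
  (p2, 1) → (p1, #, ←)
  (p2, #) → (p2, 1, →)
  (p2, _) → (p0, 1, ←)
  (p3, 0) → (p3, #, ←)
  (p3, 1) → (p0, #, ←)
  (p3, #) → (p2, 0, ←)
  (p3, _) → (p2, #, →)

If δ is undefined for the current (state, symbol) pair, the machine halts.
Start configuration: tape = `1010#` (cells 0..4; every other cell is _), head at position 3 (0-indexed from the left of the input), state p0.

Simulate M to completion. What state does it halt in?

p0

state=p0 head=3 tape=101[0]#   (p0,0)→(p3,_,→)
state=p3 head=4 tape=101_[#]   (p3,#)→(p2,0,←)
state=p2 head=3 tape=101[_]0   (p2,_)→(p0,1,←)
state=p0 head=2 tape=10[1]10   (p0,1)→(p3,1,→)
state=p3 head=3 tape=101[1]0   (p3,1)→(p0,#,←)
state=p0 head=2 tape=10[1]#0   (p0,1)→(p3,1,→)
state=p3 head=3 tape=101[#]0   (p3,#)→(p2,0,←)
state=p2 head=2 tape=10[1]00   (p2,1)→(p1,#,←)
state=p1 head=1 tape=1[0]#00   (p1,0)→(p2,_,→)
state=p2 head=2 tape=1_[#]00   (p2,#)→(p2,1,→)
state=p2 head=3 tape=1_1[0]0   (p2,0)→(p0,1,←)
state=p0 head=2 tape=1_[1]10   (p0,1)→(p3,1,→)
state=p3 head=3 tape=1_1[1]0   (p3,1)→(p0,#,←)
state=p0 head=2 tape=1_[1]#0   (p0,1)→(p3,1,→)
state=p3 head=3 tape=1_1[#]0   (p3,#)→(p2,0,←)
state=p2 head=2 tape=1_[1]00   (p2,1)→(p1,#,←)
state=p1 head=1 tape=1[_]#00   (p1,_)→(p0,_,→)
state=p0 head=2 tape=1_[#]00   (p0,#)→(p2,0,→)
state=p2 head=3 tape=1_0[0]0   (p2,0)→(p0,1,←)
state=p0 head=2 tape=1_[0]10   (p0,0)→(p3,_,→)
state=p3 head=3 tape=1__[1]0   (p3,1)→(p0,#,←)
state=p0 head=2 tape=1_[_]#0
No transition is defined for (p0, _); M halts in state p0.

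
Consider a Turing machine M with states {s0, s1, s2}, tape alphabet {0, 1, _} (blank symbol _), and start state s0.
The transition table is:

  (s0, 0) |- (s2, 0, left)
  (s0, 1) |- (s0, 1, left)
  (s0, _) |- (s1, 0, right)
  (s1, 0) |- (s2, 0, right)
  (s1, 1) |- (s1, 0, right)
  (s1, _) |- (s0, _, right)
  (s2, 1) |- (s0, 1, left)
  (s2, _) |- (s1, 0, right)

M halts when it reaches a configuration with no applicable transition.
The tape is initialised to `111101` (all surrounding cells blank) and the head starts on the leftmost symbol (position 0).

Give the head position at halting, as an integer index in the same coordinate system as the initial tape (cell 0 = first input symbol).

3

state=s0 head=0 tape=_[1]11101   (s0,1)→(s0,1,left)
state=s0 head=-1 tape=[_]111101   (s0,_)→(s1,0,right)
state=s1 head=0 tape=0[1]11101   (s1,1)→(s1,0,right)
state=s1 head=1 tape=00[1]1101   (s1,1)→(s1,0,right)
state=s1 head=2 tape=000[1]101   (s1,1)→(s1,0,right)
state=s1 head=3 tape=0000[1]01   (s1,1)→(s1,0,right)
state=s1 head=4 tape=00000[0]1   (s1,0)→(s2,0,right)
state=s2 head=5 tape=000000[1]   (s2,1)→(s0,1,left)
state=s0 head=4 tape=00000[0]1   (s0,0)→(s2,0,left)
state=s2 head=3 tape=0000[0]01
At halt the head is at cell 3.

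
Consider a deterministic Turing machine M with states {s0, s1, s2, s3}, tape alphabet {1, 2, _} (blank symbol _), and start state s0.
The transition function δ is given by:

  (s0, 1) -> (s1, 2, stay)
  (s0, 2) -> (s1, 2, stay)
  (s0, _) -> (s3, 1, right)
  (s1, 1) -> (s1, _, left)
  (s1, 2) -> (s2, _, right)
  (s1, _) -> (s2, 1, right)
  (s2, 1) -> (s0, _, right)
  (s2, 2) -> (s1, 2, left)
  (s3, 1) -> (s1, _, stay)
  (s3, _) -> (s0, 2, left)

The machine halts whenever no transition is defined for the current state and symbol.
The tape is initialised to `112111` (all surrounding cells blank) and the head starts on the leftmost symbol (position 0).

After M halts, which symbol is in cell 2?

_

s0 | [1]12111__   read 1 → write 2, move stay, go to s1
s1 | [2]12111__   read 2 → write _, move right, go to s2
s2 | _[1]2111__   read 1 → write _, move right, go to s0
s0 | __[2]111__   read 2 → write 2, move stay, go to s1
s1 | __[2]111__   read 2 → write _, move right, go to s2
s2 | ___[1]11__   read 1 → write _, move right, go to s0
s0 | ____[1]1__   read 1 → write 2, move stay, go to s1
s1 | ____[2]1__   read 2 → write _, move right, go to s2
s2 | _____[1]__   read 1 → write _, move right, go to s0
s0 | ______[_]_   read _ → write 1, move right, go to s3
s3 | ______1[_]   read _ → write 2, move left, go to s0
s0 | ______[1]2   read 1 → write 2, move stay, go to s1
s1 | ______[2]2   read 2 → write _, move right, go to s2
s2 | _______[2]   read 2 → write 2, move left, go to s1
s1 | ______[_]2   read _ → write 1, move right, go to s2
s2 | ______1[2]   read 2 → write 2, move left, go to s1
s1 | ______[1]2   read 1 → write _, move left, go to s1
s1 | _____[_]_2   read _ → write 1, move right, go to s2
s2 | _____1[_]2
Cell 2 holds _ when M halts.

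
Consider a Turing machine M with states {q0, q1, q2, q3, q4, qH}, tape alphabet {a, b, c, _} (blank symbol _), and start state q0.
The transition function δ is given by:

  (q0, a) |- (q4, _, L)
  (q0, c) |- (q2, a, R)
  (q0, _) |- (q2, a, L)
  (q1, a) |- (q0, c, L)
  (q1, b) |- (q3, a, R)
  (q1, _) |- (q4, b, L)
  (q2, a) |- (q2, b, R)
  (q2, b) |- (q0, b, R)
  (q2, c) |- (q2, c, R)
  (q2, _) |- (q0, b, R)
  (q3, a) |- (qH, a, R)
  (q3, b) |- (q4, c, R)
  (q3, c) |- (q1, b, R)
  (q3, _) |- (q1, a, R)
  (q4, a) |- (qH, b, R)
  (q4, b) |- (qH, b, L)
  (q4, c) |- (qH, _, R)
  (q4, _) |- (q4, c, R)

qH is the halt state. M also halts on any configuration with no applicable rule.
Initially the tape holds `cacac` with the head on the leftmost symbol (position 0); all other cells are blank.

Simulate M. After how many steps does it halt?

10

state=q0 head=0 tape=[c]acac__   (q0,c)→(q2,a,R)
state=q2 head=1 tape=a[a]cac__   (q2,a)→(q2,b,R)
state=q2 head=2 tape=ab[c]ac__   (q2,c)→(q2,c,R)
state=q2 head=3 tape=abc[a]c__   (q2,a)→(q2,b,R)
state=q2 head=4 tape=abcb[c]__   (q2,c)→(q2,c,R)
state=q2 head=5 tape=abcbc[_]_   (q2,_)→(q0,b,R)
state=q0 head=6 tape=abcbcb[_]   (q0,_)→(q2,a,L)
state=q2 head=5 tape=abcbc[b]a   (q2,b)→(q0,b,R)
state=q0 head=6 tape=abcbcb[a]   (q0,a)→(q4,_,L)
state=q4 head=5 tape=abcbc[b]_   (q4,b)→(qH,b,L)
state=qH head=4 tape=abcb[c]b_
M halts after 10 transitions.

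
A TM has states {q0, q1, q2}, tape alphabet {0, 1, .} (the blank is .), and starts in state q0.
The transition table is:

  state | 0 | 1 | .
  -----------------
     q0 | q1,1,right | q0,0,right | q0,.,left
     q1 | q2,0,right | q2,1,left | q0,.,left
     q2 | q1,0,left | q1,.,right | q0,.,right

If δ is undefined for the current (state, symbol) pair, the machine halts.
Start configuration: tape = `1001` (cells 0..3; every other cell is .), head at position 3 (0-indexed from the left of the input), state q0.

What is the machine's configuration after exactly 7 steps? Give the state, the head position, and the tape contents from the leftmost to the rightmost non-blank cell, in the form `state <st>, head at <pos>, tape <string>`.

state q1, head at 4, tape 1001

q0 | 100[1].   read 1 → write 0, move right, go to q0
q0 | 1000[.]   read . → write ., move left, go to q0
q0 | 100[0].   read 0 → write 1, move right, go to q1
q1 | 1001[.]   read . → write ., move left, go to q0
q0 | 100[1].   read 1 → write 0, move right, go to q0
q0 | 1000[.]   read . → write ., move left, go to q0
q0 | 100[0].   read 0 → write 1, move right, go to q1
q1 | 1001[.]
After 7 steps: state q1, head at 4, tape 1001.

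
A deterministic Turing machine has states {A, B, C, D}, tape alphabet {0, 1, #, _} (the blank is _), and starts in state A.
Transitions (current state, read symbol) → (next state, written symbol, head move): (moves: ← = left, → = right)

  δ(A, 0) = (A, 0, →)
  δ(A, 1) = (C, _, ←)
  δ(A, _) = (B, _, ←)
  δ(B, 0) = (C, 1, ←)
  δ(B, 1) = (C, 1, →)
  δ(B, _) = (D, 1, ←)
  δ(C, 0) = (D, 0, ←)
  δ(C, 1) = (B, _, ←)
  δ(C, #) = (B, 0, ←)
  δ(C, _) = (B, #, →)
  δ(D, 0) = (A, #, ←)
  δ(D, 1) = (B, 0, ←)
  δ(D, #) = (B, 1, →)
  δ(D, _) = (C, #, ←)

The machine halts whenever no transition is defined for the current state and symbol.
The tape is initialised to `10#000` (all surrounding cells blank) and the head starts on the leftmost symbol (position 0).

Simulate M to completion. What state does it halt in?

state=A head=0 tape=____[1]0#000   (A,1)→(C,_,←)
state=C head=-1 tape=___[_]_0#000   (C,_)→(B,#,→)
state=B head=0 tape=___#[_]0#000   (B,_)→(D,1,←)
state=D head=-1 tape=___[#]10#000   (D,#)→(B,1,→)
state=B head=0 tape=___1[1]0#000   (B,1)→(C,1,→)
state=C head=1 tape=___11[0]#000   (C,0)→(D,0,←)
state=D head=0 tape=___1[1]0#000   (D,1)→(B,0,←)
state=B head=-1 tape=___[1]00#000   (B,1)→(C,1,→)
state=C head=0 tape=___1[0]0#000   (C,0)→(D,0,←)
state=D head=-1 tape=___[1]00#000   (D,1)→(B,0,←)
state=B head=-2 tape=__[_]000#000   (B,_)→(D,1,←)
state=D head=-3 tape=_[_]1000#000   (D,_)→(C,#,←)
state=C head=-4 tape=[_]#1000#000   (C,_)→(B,#,→)
state=B head=-3 tape=#[#]1000#000
No transition is defined for (B, #); M halts in state B.

B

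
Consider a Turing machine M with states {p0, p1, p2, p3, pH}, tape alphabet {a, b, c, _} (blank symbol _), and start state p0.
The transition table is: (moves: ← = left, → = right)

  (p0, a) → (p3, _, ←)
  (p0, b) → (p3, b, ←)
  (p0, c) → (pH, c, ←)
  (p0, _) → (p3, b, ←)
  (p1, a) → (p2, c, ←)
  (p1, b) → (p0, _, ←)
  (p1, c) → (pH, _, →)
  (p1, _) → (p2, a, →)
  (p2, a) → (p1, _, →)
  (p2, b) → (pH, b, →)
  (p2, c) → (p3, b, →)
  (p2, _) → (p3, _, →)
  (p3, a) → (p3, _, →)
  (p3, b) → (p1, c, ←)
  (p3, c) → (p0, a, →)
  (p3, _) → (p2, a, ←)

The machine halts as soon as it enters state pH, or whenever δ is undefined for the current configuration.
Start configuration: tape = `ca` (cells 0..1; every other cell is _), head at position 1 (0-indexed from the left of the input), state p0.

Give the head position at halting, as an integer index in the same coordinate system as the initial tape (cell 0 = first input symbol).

p0 | c[a]_   read a → write _, move ←, go to p3
p3 | [c]__   read c → write a, move →, go to p0
p0 | a[_]_   read _ → write b, move ←, go to p3
p3 | [a]b_   read a → write _, move →, go to p3
p3 | _[b]_   read b → write c, move ←, go to p1
p1 | [_]c_   read _ → write a, move →, go to p2
p2 | a[c]_   read c → write b, move →, go to p3
p3 | ab[_]   read _ → write a, move ←, go to p2
p2 | a[b]a   read b → write b, move →, go to pH
pH | ab[a]
At halt the head is at cell 2.

2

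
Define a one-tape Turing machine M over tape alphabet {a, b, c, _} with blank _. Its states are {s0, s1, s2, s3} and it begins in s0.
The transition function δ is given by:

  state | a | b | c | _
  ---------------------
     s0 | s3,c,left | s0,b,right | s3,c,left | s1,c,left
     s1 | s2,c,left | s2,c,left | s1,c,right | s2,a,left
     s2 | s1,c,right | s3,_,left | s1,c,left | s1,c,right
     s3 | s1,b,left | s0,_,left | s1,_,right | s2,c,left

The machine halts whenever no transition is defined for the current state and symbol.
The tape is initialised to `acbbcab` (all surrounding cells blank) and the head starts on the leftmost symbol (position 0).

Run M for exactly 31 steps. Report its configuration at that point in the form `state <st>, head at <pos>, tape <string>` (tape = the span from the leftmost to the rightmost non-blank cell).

s0 | __[a]cbbcab_   read a → write c, move left, go to s3
s3 | _[_]ccbbcab_   read _ → write c, move left, go to s2
s2 | [_]cccbbcab_   read _ → write c, move right, go to s1
s1 | c[c]ccbbcab_   read c → write c, move right, go to s1
s1 | cc[c]cbbcab_   read c → write c, move right, go to s1
s1 | ccc[c]bbcab_   read c → write c, move right, go to s1
s1 | cccc[b]bcab_   read b → write c, move left, go to s2
s2 | ccc[c]cbcab_   read c → write c, move left, go to s1
s1 | cc[c]ccbcab_   read c → write c, move right, go to s1
s1 | ccc[c]cbcab_   read c → write c, move right, go to s1
s1 | cccc[c]bcab_   read c → write c, move right, go to s1
s1 | ccccc[b]cab_   read b → write c, move left, go to s2
s2 | cccc[c]ccab_   read c → write c, move left, go to s1
s1 | ccc[c]cccab_   read c → write c, move right, go to s1
s1 | cccc[c]ccab_   read c → write c, move right, go to s1
s1 | ccccc[c]cab_   read c → write c, move right, go to s1
s1 | cccccc[c]ab_   read c → write c, move right, go to s1
s1 | ccccccc[a]b_   read a → write c, move left, go to s2
s2 | cccccc[c]cb_   read c → write c, move left, go to s1
s1 | ccccc[c]ccb_   read c → write c, move right, go to s1
s1 | cccccc[c]cb_   read c → write c, move right, go to s1
s1 | ccccccc[c]b_   read c → write c, move right, go to s1
s1 | cccccccc[b]_   read b → write c, move left, go to s2
s2 | ccccccc[c]c_   read c → write c, move left, go to s1
s1 | cccccc[c]cc_   read c → write c, move right, go to s1
s1 | ccccccc[c]c_   read c → write c, move right, go to s1
s1 | cccccccc[c]_   read c → write c, move right, go to s1
s1 | ccccccccc[_]   read _ → write a, move left, go to s2
s2 | cccccccc[c]a   read c → write c, move left, go to s1
s1 | ccccccc[c]ca   read c → write c, move right, go to s1
s1 | cccccccc[c]a   read c → write c, move right, go to s1
s1 | ccccccccc[a]
After 31 steps: state s1, head at 7, tape ccccccccca.

state s1, head at 7, tape ccccccccca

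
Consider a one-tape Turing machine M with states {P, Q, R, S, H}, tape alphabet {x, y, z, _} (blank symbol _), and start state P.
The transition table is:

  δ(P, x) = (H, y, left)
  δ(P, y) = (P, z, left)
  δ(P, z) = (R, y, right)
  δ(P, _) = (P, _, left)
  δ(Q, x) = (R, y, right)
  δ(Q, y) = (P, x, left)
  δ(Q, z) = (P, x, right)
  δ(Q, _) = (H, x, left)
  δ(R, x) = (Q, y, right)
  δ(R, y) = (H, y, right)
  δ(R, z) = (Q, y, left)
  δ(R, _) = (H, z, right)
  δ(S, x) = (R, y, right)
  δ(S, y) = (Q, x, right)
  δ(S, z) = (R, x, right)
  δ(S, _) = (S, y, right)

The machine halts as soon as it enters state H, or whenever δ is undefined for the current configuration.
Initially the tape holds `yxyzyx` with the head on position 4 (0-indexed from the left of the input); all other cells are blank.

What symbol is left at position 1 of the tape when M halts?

P | yxyz[y]x   read y → write z, move left, go to P
P | yxy[z]zx   read z → write y, move right, go to R
R | yxyy[z]x   read z → write y, move left, go to Q
Q | yxy[y]yx   read y → write x, move left, go to P
P | yx[y]xyx   read y → write z, move left, go to P
P | y[x]zxyx   read x → write y, move left, go to H
H | [y]yzxyx
Cell 1 holds y when M halts.

y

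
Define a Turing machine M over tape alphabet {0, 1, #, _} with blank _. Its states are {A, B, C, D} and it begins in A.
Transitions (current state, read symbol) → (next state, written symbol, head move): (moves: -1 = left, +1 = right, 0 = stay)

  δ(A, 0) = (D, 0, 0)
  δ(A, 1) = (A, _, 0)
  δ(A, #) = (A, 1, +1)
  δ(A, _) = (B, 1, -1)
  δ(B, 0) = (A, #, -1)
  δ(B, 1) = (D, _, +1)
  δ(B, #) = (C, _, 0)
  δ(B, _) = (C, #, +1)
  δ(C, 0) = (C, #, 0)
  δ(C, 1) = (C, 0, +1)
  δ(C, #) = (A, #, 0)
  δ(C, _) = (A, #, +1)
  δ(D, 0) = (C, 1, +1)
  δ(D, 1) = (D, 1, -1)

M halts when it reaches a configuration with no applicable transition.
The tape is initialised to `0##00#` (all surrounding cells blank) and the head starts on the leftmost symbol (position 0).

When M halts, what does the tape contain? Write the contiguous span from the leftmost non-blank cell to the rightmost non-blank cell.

A | [0]##00#_   read 0 → write 0, move 0, go to D
D | [0]##00#_   read 0 → write 1, move +1, go to C
C | 1[#]#00#_   read # → write #, move 0, go to A
A | 1[#]#00#_   read # → write 1, move +1, go to A
A | 11[#]00#_   read # → write 1, move +1, go to A
A | 111[0]0#_   read 0 → write 0, move 0, go to D
D | 111[0]0#_   read 0 → write 1, move +1, go to C
C | 1111[0]#_   read 0 → write #, move 0, go to C
C | 1111[#]#_   read # → write #, move 0, go to A
A | 1111[#]#_   read # → write 1, move +1, go to A
A | 11111[#]_   read # → write 1, move +1, go to A
A | 111111[_]   read _ → write 1, move -1, go to B
B | 11111[1]1   read 1 → write _, move +1, go to D
D | 11111_[1]   read 1 → write 1, move -1, go to D
D | 11111[_]1
The non-blank tape span at halt is 11111_1.

11111_1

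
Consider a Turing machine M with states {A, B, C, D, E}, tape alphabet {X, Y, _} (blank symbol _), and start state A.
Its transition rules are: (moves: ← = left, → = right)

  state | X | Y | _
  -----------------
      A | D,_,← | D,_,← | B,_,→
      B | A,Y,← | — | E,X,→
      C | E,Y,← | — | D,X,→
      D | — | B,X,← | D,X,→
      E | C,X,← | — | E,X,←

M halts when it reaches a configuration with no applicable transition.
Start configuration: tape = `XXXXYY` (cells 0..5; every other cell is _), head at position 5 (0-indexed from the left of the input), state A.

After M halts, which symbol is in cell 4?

X

A | XXXXY[Y]   read Y → write _, move ←, go to D
D | XXXX[Y]_   read Y → write X, move ←, go to B
B | XXX[X]X_   read X → write Y, move ←, go to A
A | XX[X]YX_   read X → write _, move ←, go to D
D | X[X]_YX_
Cell 4 holds X when M halts.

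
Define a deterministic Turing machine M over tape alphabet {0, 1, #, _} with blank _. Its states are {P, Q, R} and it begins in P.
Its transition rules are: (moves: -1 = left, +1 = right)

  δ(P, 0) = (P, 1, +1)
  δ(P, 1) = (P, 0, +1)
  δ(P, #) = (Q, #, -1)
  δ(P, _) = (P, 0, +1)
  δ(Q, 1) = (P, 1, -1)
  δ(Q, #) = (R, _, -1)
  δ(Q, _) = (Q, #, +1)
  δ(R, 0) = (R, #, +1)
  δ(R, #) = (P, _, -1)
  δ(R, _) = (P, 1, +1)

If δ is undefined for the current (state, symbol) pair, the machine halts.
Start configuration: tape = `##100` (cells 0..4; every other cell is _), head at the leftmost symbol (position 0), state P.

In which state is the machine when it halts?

P | __[#]#100   read # → write #, move -1, go to Q
Q | _[_]##100   read _ → write #, move +1, go to Q
Q | _#[#]#100   read # → write _, move -1, go to R
R | _[#]_#100   read # → write _, move -1, go to P
P | [_]__#100   read _ → write 0, move +1, go to P
P | 0[_]_#100   read _ → write 0, move +1, go to P
P | 00[_]#100   read _ → write 0, move +1, go to P
P | 000[#]100   read # → write #, move -1, go to Q
Q | 00[0]#100
No transition is defined for (Q, 0); M halts in state Q.

Q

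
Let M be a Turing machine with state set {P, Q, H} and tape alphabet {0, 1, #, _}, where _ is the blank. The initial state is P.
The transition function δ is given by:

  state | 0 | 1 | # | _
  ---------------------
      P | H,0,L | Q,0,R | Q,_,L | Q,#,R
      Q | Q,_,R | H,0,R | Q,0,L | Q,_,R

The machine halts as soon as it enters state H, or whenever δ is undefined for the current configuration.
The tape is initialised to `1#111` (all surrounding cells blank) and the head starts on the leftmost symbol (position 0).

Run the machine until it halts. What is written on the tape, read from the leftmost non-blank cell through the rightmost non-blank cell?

state=P head=0 tape=[1]#111   (P,1)→(Q,0,R)
state=Q head=1 tape=0[#]111   (Q,#)→(Q,0,L)
state=Q head=0 tape=[0]0111   (Q,0)→(Q,_,R)
state=Q head=1 tape=_[0]111   (Q,0)→(Q,_,R)
state=Q head=2 tape=__[1]11   (Q,1)→(H,0,R)
state=H head=3 tape=__0[1]1
The non-blank tape span at halt is 011.

011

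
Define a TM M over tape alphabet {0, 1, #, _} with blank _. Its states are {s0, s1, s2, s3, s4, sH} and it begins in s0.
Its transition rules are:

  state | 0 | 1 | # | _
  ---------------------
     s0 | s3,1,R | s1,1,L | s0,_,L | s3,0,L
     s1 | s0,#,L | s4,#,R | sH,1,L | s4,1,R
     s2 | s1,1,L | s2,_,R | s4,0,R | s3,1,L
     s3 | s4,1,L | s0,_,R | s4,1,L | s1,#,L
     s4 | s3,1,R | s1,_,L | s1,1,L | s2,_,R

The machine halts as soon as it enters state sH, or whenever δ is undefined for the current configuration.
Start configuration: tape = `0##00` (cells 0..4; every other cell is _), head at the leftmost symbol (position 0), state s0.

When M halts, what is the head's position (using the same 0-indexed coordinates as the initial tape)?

-2

state=s0 head=0 tape=__[0]##00   (s0,0)→(s3,1,R)
state=s3 head=1 tape=__1[#]#00   (s3,#)→(s4,1,L)
state=s4 head=0 tape=__[1]1#00   (s4,1)→(s1,_,L)
state=s1 head=-1 tape=_[_]_1#00   (s1,_)→(s4,1,R)
state=s4 head=0 tape=_1[_]1#00   (s4,_)→(s2,_,R)
state=s2 head=1 tape=_1_[1]#00   (s2,1)→(s2,_,R)
state=s2 head=2 tape=_1__[#]00   (s2,#)→(s4,0,R)
state=s4 head=3 tape=_1__0[0]0   (s4,0)→(s3,1,R)
state=s3 head=4 tape=_1__01[0]   (s3,0)→(s4,1,L)
state=s4 head=3 tape=_1__0[1]1   (s4,1)→(s1,_,L)
state=s1 head=2 tape=_1__[0]_1   (s1,0)→(s0,#,L)
state=s0 head=1 tape=_1_[_]#_1   (s0,_)→(s3,0,L)
state=s3 head=0 tape=_1[_]0#_1   (s3,_)→(s1,#,L)
state=s1 head=-1 tape=_[1]#0#_1   (s1,1)→(s4,#,R)
state=s4 head=0 tape=_#[#]0#_1   (s4,#)→(s1,1,L)
state=s1 head=-1 tape=_[#]10#_1   (s1,#)→(sH,1,L)
state=sH head=-2 tape=[_]110#_1
At halt the head is at cell -2.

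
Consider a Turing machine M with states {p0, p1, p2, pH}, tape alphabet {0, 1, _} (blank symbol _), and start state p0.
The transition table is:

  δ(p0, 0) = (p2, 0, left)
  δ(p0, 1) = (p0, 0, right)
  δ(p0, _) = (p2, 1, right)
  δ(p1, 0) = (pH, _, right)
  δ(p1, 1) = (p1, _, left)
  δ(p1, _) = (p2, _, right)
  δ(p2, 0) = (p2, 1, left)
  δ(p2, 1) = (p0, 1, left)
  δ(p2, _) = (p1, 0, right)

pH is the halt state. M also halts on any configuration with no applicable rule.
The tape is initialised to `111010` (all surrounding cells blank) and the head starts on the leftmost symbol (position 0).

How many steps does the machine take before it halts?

state=p0 head=0 tape=_[1]11010   (p0,1)→(p0,0,right)
state=p0 head=1 tape=_0[1]1010   (p0,1)→(p0,0,right)
state=p0 head=2 tape=_00[1]010   (p0,1)→(p0,0,right)
state=p0 head=3 tape=_000[0]10   (p0,0)→(p2,0,left)
state=p2 head=2 tape=_00[0]010   (p2,0)→(p2,1,left)
state=p2 head=1 tape=_0[0]1010   (p2,0)→(p2,1,left)
state=p2 head=0 tape=_[0]11010   (p2,0)→(p2,1,left)
state=p2 head=-1 tape=[_]111010   (p2,_)→(p1,0,right)
state=p1 head=0 tape=0[1]11010   (p1,1)→(p1,_,left)
state=p1 head=-1 tape=[0]_11010   (p1,0)→(pH,_,right)
state=pH head=0 tape=_[_]11010
M halts after 10 transitions.

10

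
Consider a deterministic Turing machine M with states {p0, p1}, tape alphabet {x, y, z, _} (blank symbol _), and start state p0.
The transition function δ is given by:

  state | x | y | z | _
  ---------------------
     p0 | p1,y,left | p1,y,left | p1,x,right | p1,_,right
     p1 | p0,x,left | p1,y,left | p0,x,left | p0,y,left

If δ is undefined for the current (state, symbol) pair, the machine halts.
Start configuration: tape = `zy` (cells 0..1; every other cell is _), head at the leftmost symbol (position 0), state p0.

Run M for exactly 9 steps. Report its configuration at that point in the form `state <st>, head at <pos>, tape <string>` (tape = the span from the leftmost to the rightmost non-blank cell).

state p0, head at -1, tape xy

p0 | _[z]y   read z → write x, move right, go to p1
p1 | _x[y]   read y → write y, move left, go to p1
p1 | _[x]y   read x → write x, move left, go to p0
p0 | [_]xy   read _ → write _, move right, go to p1
p1 | _[x]y   read x → write x, move left, go to p0
p0 | [_]xy   read _ → write _, move right, go to p1
p1 | _[x]y   read x → write x, move left, go to p0
p0 | [_]xy   read _ → write _, move right, go to p1
p1 | _[x]y   read x → write x, move left, go to p0
p0 | [_]xy
After 9 steps: state p0, head at -1, tape xy.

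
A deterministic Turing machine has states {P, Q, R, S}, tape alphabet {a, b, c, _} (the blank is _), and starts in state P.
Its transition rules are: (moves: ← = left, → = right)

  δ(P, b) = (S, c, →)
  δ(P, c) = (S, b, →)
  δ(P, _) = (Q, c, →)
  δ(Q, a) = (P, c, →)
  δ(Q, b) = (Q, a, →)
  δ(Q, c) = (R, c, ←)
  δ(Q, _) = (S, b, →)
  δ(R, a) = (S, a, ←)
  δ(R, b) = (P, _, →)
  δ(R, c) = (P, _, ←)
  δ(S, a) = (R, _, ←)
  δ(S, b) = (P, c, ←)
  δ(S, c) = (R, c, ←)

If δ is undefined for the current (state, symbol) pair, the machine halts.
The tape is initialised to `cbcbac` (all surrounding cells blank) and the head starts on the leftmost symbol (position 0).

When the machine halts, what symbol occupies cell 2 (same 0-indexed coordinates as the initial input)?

_

state=P head=0 tape=_[c]bcbac_   (P,c)→(S,b,→)
state=S head=1 tape=_b[b]cbac_   (S,b)→(P,c,←)
state=P head=0 tape=_[b]ccbac_   (P,b)→(S,c,→)
state=S head=1 tape=_c[c]cbac_   (S,c)→(R,c,←)
state=R head=0 tape=_[c]ccbac_   (R,c)→(P,_,←)
state=P head=-1 tape=[_]_ccbac_   (P,_)→(Q,c,→)
state=Q head=0 tape=c[_]ccbac_   (Q,_)→(S,b,→)
state=S head=1 tape=cb[c]cbac_   (S,c)→(R,c,←)
state=R head=0 tape=c[b]ccbac_   (R,b)→(P,_,→)
state=P head=1 tape=c_[c]cbac_   (P,c)→(S,b,→)
state=S head=2 tape=c_b[c]bac_   (S,c)→(R,c,←)
state=R head=1 tape=c_[b]cbac_   (R,b)→(P,_,→)
state=P head=2 tape=c__[c]bac_   (P,c)→(S,b,→)
state=S head=3 tape=c__b[b]ac_   (S,b)→(P,c,←)
state=P head=2 tape=c__[b]cac_   (P,b)→(S,c,→)
state=S head=3 tape=c__c[c]ac_   (S,c)→(R,c,←)
state=R head=2 tape=c__[c]cac_   (R,c)→(P,_,←)
state=P head=1 tape=c_[_]_cac_   (P,_)→(Q,c,→)
state=Q head=2 tape=c_c[_]cac_   (Q,_)→(S,b,→)
state=S head=3 tape=c_cb[c]ac_   (S,c)→(R,c,←)
state=R head=2 tape=c_c[b]cac_   (R,b)→(P,_,→)
state=P head=3 tape=c_c_[c]ac_   (P,c)→(S,b,→)
state=S head=4 tape=c_c_b[a]c_   (S,a)→(R,_,←)
state=R head=3 tape=c_c_[b]_c_   (R,b)→(P,_,→)
state=P head=4 tape=c_c__[_]c_   (P,_)→(Q,c,→)
state=Q head=5 tape=c_c__c[c]_   (Q,c)→(R,c,←)
state=R head=4 tape=c_c__[c]c_   (R,c)→(P,_,←)
state=P head=3 tape=c_c_[_]_c_   (P,_)→(Q,c,→)
state=Q head=4 tape=c_c_c[_]c_   (Q,_)→(S,b,→)
state=S head=5 tape=c_c_cb[c]_   (S,c)→(R,c,←)
state=R head=4 tape=c_c_c[b]c_   (R,b)→(P,_,→)
state=P head=5 tape=c_c_c_[c]_   (P,c)→(S,b,→)
state=S head=6 tape=c_c_c_b[_]
Cell 2 holds _ when M halts.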